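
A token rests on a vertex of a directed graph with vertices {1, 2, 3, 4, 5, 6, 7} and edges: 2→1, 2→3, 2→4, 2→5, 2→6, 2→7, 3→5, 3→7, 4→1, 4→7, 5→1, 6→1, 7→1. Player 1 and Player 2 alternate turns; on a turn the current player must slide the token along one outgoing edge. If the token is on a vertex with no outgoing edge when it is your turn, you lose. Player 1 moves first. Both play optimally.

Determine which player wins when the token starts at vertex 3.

Player 2 wins.

Compute win/loss labels from the base case upward. A position with no move is L. Any other position is W if it can reach an L in one move, else L.
Every edge goes from a vertex to one that appears earlier in the order 1, 5, 7, 4, 6, 3, 2, so processing vertices in that order labels each vertex after all of its successors.
1: no outgoing edge → L
5: can move to 1, which is L ⇒ W
7: can move to 1, which is L ⇒ W
4: can move to 1, which is L ⇒ W
6: can move to 1, which is L ⇒ W
3: moves to 7(W), 5(W); every one is W ⇒ L
2: can move to 3, which is L ⇒ W
The starting position 3 is L: whatever Player 1 does, the opponent receives a W position.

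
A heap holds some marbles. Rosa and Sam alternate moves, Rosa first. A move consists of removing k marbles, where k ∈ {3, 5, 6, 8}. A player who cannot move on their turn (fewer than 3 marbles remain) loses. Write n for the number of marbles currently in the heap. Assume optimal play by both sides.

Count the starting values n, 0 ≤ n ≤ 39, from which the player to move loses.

Positions with no move are L. A position that does have a move is losing for the player to move precisely when every available move leads to a winning position for the opponent. Fill in the labels:
n=0: no move → L
n=1: no move → L
n=2: no move → L
n=3: can move to 0, which is L ⇒ W
n=4: can move to 1, which is L ⇒ W
n=5: can move to 2, which is L ⇒ W
n=6: can move to 1, which is L ⇒ W
n=7: can move to 2, which is L ⇒ W
n=8: can move to 2, which is L ⇒ W
n=9: can move to 1, which is L ⇒ W
n=10: can move to 2, which is L ⇒ W
n=11: moves to 8(W), 6(W), 5(W), 3(W); every one is W ⇒ L
n=12: moves to 9(W), 7(W), 6(W), 4(W); every one is W ⇒ L
n=13: moves to 10(W), 8(W), 7(W), 5(W); every one is W ⇒ L
n=14: can move to 11, which is L ⇒ W
n=15: can move to 12, which is L ⇒ W
n=16: can move to 13, which is L ⇒ W
n=17: can move to 12, which is L ⇒ W
n=18: can move to 13, which is L ⇒ W
n=19: can move to 13, which is L ⇒ W
n=20: can move to 12, which is L ⇒ W
n=21: can move to 13, which is L ⇒ W
n=22: moves to 19(W), 17(W), 16(W), 14(W); every one is W ⇒ L
n=23: moves to 20(W), 18(W), 17(W), 15(W); every one is W ⇒ L
n=24: moves to 21(W), 19(W), 18(W), 16(W); every one is W ⇒ L
n=25: can move to 22, which is L ⇒ W
n=26: can move to 23, which is L ⇒ W
n=27: can move to 24, which is L ⇒ W
n=28: can move to 23, which is L ⇒ W
n=29: can move to 24, which is L ⇒ W
n=30: can move to 24, which is L ⇒ W
n=31: can move to 23, which is L ⇒ W
n=32: can move to 24, which is L ⇒ W
n=33: moves to 30(W), 28(W), 27(W), 25(W); every one is W ⇒ L
n=34: moves to 31(W), 29(W), 28(W), 26(W); every one is W ⇒ L
n=35: moves to 32(W), 30(W), 29(W), 27(W); every one is W ⇒ L
n=36: can move to 33, which is L ⇒ W
n=37: can move to 34, which is L ⇒ W
n=38: can move to 35, which is L ⇒ W
n=39: can move to 34, which is L ⇒ W
L entries with 0 ≤ n ≤ 39: n = 0, 1, 2, 11, 12, 13, 22, 23, 24, 33, 34, 35; that makes 12.

12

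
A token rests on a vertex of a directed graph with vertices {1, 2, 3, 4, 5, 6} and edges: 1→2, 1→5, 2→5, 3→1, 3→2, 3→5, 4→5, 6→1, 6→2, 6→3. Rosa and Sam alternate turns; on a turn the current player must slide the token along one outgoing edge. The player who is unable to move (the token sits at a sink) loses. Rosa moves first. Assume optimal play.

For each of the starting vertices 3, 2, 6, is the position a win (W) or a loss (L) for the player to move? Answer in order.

3: W, 2: W, 6: L

Classify positions by backward induction: terminal positions (no move available) are L. From any other position, the mover wins iff some move reaches an L.
Every edge goes from a vertex to one that appears earlier in the order 5, 2, 4, 1, 3, 6, so processing vertices in that order labels each vertex after all of its successors.
5: no outgoing edge → L
2: reaches L-position 5 → W
4: reaches L-position 5 → W
1: reaches L-position 5 → W
3: reaches L-position 5 → W
6: only reaches 3(W), 1(W), 2(W), all W → L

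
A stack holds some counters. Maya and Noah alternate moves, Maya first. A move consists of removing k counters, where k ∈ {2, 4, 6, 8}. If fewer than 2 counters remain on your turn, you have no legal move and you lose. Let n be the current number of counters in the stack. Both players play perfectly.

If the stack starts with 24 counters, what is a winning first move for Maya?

Remove 4, leaving 20.

Build the W/L table. Terminal = L. A non-terminal position is W if it has a move to some L; otherwise it is L.
n=0: no move → L
n=1: no move → L
n=2: can move to 0, which is L ⇒ W
n=3: can move to 1, which is L ⇒ W
n=4: can move to 0, which is L ⇒ W
n=5: can move to 1, which is L ⇒ W
n=6: can move to 0, which is L ⇒ W
n=7: can move to 1, which is L ⇒ W
n=8: can move to 0, which is L ⇒ W
n=9: can move to 1, which is L ⇒ W
n=10: moves to 8(W), 6(W), 4(W), 2(W); every one is W ⇒ L
n=11: moves to 9(W), 7(W), 5(W), 3(W); every one is W ⇒ L
n=12: can move to 10, which is L ⇒ W
n=13: can move to 11, which is L ⇒ W
n=14: can move to 10, which is L ⇒ W
n=15: can move to 11, which is L ⇒ W
n=16: can move to 10, which is L ⇒ W
n=17: can move to 11, which is L ⇒ W
n=18: can move to 10, which is L ⇒ W
n=19: can move to 11, which is L ⇒ W
n=20: moves to 18(W), 16(W), 14(W), 12(W); every one is W ⇒ L
n=21: moves to 19(W), 17(W), 15(W), 13(W); every one is W ⇒ L
n=22: can move to 20, which is L ⇒ W
n=23: can move to 21, which is L ⇒ W
n=24: can move to 20, which is L ⇒ W
From 24, the L positions reachable in one move are: 20.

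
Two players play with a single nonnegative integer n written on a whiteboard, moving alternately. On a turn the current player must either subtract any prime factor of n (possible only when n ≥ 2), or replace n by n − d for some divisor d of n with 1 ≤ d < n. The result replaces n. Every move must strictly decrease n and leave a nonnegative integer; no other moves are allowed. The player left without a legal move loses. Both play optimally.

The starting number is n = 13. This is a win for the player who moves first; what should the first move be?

Move to 0.

Work bottom-up. With no move the player to move loses. Otherwise the position is W if at least one move leads to an L position for the opponent, and L if every move leads to a W.
n=0: no move → L
n=1: no move → L
n=2: can move to 0, which is L ⇒ W
n=3: can move to 0, which is L ⇒ W
n=4: moves to 2(W), 3(W); every one is W ⇒ L
n=5: can move to 0, which is L ⇒ W
n=6: can move to 4, which is L ⇒ W
n=7: can move to 0, which is L ⇒ W
n=8: can move to 4, which is L ⇒ W
n=9: moves to 6(W), 8(W); every one is W ⇒ L
n=10: can move to 9, which is L ⇒ W
n=11: can move to 0, which is L ⇒ W
n=12: can move to 9, which is L ⇒ W
n=13: can move to 0, which is L ⇒ W
From 13, the L positions reachable in one move are: 0.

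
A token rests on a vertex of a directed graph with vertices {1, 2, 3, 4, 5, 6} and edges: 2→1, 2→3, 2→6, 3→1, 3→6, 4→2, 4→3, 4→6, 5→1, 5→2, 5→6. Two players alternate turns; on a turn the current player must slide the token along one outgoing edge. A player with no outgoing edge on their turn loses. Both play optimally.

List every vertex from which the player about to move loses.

Use the standard recursion: the mover loses at a terminal position; elsewhere, the mover wins exactly when some move hands the opponent an L position.
Every edge goes from a vertex to one that appears earlier in the order 6, 1, 3, 2, 4, 5, so processing vertices in that order labels each vertex after all of its successors.
6: no outgoing edge → L
1: no outgoing edge → L
3: can move to 1, which is L ⇒ W
2: can move to 1, which is L ⇒ W
4: can move to 6, which is L ⇒ W
5: can move to 1, which is L ⇒ W
The losing starting vertices are exactly the entries labelled L in this table (2 of them).

1, 6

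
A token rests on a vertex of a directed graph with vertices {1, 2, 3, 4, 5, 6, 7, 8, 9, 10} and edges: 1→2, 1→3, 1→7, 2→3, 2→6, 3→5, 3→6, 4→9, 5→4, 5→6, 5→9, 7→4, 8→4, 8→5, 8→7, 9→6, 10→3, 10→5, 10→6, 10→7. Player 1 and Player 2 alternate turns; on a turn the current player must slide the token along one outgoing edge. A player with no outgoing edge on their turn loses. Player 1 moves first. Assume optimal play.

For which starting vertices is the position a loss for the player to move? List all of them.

1, 4, 6

Build the W/L table. Terminal = L. A non-terminal position is W if it has a move to some L; otherwise it is L.
Every edge goes from a vertex to one that appears earlier in the order 6, 9, 4, 5, 7, 3, 10, 2, 1, 8, so processing vertices in that order labels each vertex after all of its successors.
6: no outgoing edge → L
9: reaches L-position 6 → W
4: only reaches 9(W), which is W → L
5: reaches L-position 4 → W
7: reaches L-position 4 → W
3: reaches L-position 6 → W
10: reaches L-position 6 → W
2: reaches L-position 6 → W
1: only reaches 2(W), 3(W), 7(W), all W → L
8: reaches L-position 4 → W
The losing starting vertices are exactly the entries labelled L in this table (3 of them).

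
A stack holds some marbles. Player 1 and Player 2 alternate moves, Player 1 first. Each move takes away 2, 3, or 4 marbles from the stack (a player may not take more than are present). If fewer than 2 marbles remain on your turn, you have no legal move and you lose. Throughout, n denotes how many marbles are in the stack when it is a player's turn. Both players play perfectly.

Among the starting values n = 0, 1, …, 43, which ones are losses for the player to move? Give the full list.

Classify positions by backward induction: terminal positions (no move available) are L. From any other position, the mover wins iff some move reaches an L.
n=0: no move → L
n=1: no move → L
n=2: reaches L-position 0 → W
n=3: reaches L-position 1 → W
n=4: reaches L-position 1 → W
n=5: reaches L-position 1 → W
n=6: only reaches 4(W), 3(W), 2(W), all W → L
n=7: only reaches 5(W), 4(W), 3(W), all W → L
n=8: reaches L-position 6 → W
n=9: reaches L-position 7 → W
n=10: reaches L-position 7 → W
n=11: reaches L-position 7 → W
n=12: only reaches 10(W), 9(W), 8(W), all W → L
n=13: only reaches 11(W), 10(W), 9(W), all W → L
n=14: reaches L-position 12 → W
n=15: reaches L-position 13 → W
n=16: reaches L-position 13 → W
n=17: reaches L-position 13 → W
n=18: only reaches 16(W), 15(W), 14(W), all W → L
n=19: only reaches 17(W), 16(W), 15(W), all W → L
n=20: reaches L-position 18 → W
n=21: reaches L-position 19 → W
n=22: reaches L-position 19 → W
n=23: reaches L-position 19 → W
n=24: only reaches 22(W), 21(W), 20(W), all W → L
n=25: only reaches 23(W), 22(W), 21(W), all W → L
n=26: reaches L-position 24 → W
n=27: reaches L-position 25 → W
n=28: reaches L-position 25 → W
n=29: reaches L-position 25 → W
n=30: only reaches 28(W), 27(W), 26(W), all W → L
n=31: only reaches 29(W), 28(W), 27(W), all W → L
n=32: reaches L-position 30 → W
n=33: reaches L-position 31 → W
n=34: reaches L-position 31 → W
n=35: reaches L-position 31 → W
n=36: only reaches 34(W), 33(W), 32(W), all W → L
n=37: only reaches 35(W), 34(W), 33(W), all W → L
n=38: reaches L-position 36 → W
n=39: reaches L-position 37 → W
n=40: reaches L-position 37 → W
n=41: reaches L-position 37 → W
n=42: only reaches 40(W), 39(W), 38(W), all W → L
n=43: only reaches 41(W), 40(W), 39(W), all W → L
Reading off the rows marked L gives the requested list; there are 16 such values of n.

0, 1, 6, 7, 12, 13, 18, 19, 24, 25, 30, 31, 36, 37, 42, 43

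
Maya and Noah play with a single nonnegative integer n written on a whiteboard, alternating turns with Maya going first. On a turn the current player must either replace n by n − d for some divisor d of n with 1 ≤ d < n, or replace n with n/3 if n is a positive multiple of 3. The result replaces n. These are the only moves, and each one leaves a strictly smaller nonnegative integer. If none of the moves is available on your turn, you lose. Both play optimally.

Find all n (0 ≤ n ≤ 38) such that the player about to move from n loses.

0, 1, 4, 7, 9, 11, 13, 15, 17, 19, 23, 25, 28, 31, 36

Use the standard recursion: the mover loses at a terminal position; elsewhere, the mover wins exactly when some move hands the opponent an L position.
n=0: no move → L
n=1: no move → L
n=2: W (go to 1, an L position)
n=3: W (go to 1, an L position)
n=4: L (options 2(W), 3(W) are all W)
n=5: W (go to 4, an L position)
n=6: W (go to 4, an L position)
n=7: L (sole option 6(W) is W)
n=8: W (go to 4, an L position)
n=9: L (options 3(W), 6(W), 8(W) are all W)
n=10: W (go to 9, an L position)
n=11: L (sole option 10(W) is W)
n=12: W (go to 4, an L position)
n=13: L (sole option 12(W) is W)
n=14: W (go to 7, an L position)
n=15: L (options 5(W), 10(W), 12(W), 14(W) are all W)
n=16: W (go to 15, an L position)
n=17: L (sole option 16(W) is W)
n=18: W (go to 9, an L position)
n=19: L (sole option 18(W) is W)
n=20: W (go to 15, an L position)
n=21: W (go to 7, an L position)
n=22: W (go to 11, an L position)
n=23: L (sole option 22(W) is W)
n=24: W (go to 23, an L position)
n=25: L (options 20(W), 24(W) are all W)
n=26: W (go to 13, an L position)
n=27: W (go to 9, an L position)
n=28: L (options 14(W), 21(W), 24(W), 26(W), 27(W) are all W)
n=29: W (go to 28, an L position)
n=30: W (go to 15, an L position)
n=31: L (sole option 30(W) is W)
n=32: W (go to 28, an L position)
n=33: W (go to 11, an L position)
n=34: W (go to 17, an L position)
n=35: W (go to 28, an L position)
n=36: L (options 12(W), 18(W), 24(W), 27(W), 30(W), 32(W), 33(W), 34(W), 35(W) are all W)
n=37: W (go to 36, an L position)
n=38: W (go to 19, an L position)
Reading off the rows marked L gives the requested list; there are 15 such values of n.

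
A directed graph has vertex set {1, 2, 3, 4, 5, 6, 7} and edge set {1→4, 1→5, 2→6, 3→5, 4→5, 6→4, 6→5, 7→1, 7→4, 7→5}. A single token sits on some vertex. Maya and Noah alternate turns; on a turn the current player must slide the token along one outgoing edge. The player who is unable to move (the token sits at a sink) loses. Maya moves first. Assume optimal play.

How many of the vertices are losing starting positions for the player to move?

2

Label each position W (a win for the player to move) or L (a loss). A position with no legal move is L; any other position is W exactly when some move reaches an L, and L when every move reaches a W.
Every edge goes from a vertex to one that appears earlier in the order 5, 4, 1, 7, 6, 3, 2, so processing vertices in that order labels each vertex after all of its successors.
5: no outgoing edge → L
4: →5(L), so W
1: →5(L), so W
7: →5(L), so W
6: →5(L), so W
3: →5(L), so W
2: →6(W) only, which is W, so L
The L vertices are 2, 5; that is 2 in all.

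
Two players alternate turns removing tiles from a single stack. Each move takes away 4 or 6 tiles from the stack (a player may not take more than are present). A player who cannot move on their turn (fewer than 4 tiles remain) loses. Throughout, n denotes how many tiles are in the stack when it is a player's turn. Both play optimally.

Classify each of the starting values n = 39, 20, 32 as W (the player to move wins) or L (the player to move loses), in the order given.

39: W, 20: L, 32: L

Use the standard recursion: the mover loses at a terminal position; elsewhere, the mover wins exactly when some move hands the opponent an L position.
n=0: no move → L
n=1: no move → L
n=2: no move → L
n=3: no move → L
n=4: →0(L), so W
n=5: →1(L), so W
n=6: →2(L), so W
n=7: →3(L), so W
n=8: →2(L), so W
n=9: →3(L), so W
n=10: →6(W), 4(W) — all W, so L
n=11: →7(W), 5(W) — all W, so L
n=12: →8(W), 6(W) — all W, so L
n=13: →9(W), 7(W) — all W, so L
n=14: →10(L), so W
n=15: →11(L), so W
n=16: →12(L), so W
n=17: →13(L), so W
n=18: →12(L), so W
n=19: →13(L), so W
n=20: →16(W), 14(W) — all W, so L
n=21: →17(W), 15(W) — all W, so L
n=22: →18(W), 16(W) — all W, so L
n=23: →19(W), 17(W) — all W, so L
n=24: →20(L), so W
n=25: →21(L), so W
n=26: →22(L), so W
n=27: →23(L), so W
n=28: →22(L), so W
n=29: →23(L), so W
n=30: →26(W), 24(W) — all W, so L
n=31: →27(W), 25(W) — all W, so L
n=32: →28(W), 26(W) — all W, so L
n=33: →29(W), 27(W) — all W, so L
n=34: →30(L), so W
n=35: →31(L), so W
n=36: →32(L), so W
n=37: →33(L), so W
n=38: →32(L), so W
n=39: →33(L), so W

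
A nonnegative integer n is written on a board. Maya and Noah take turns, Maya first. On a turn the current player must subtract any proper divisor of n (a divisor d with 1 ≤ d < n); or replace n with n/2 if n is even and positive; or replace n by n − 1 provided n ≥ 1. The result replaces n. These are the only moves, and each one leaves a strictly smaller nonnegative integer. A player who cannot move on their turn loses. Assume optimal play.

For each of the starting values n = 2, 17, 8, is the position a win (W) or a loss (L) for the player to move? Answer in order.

2: L, 17: L, 8: W

Work bottom-up. With no move the player to move loses. Otherwise the position is W if at least one move leads to an L position for the opponent, and L if every move leads to a W.
n=0: no move → L
n=1: reaches L-position 0 → W
n=2: only reaches 1(W), which is W → L
n=3: reaches L-position 2 → W
n=4: reaches L-position 2 → W
n=5: only reaches 4(W), which is W → L
n=6: reaches L-position 5 → W
n=7: only reaches 6(W), which is W → L
n=8: reaches L-position 7 → W
n=9: only reaches 6(W), 8(W), all W → L
n=10: reaches L-position 5 → W
n=11: only reaches 10(W), which is W → L
n=12: reaches L-position 9 → W
n=13: only reaches 12(W), which is W → L
n=14: reaches L-position 7 → W
n=15: only reaches 10(W), 12(W), 14(W), all W → L
n=16: reaches L-position 15 → W
n=17: only reaches 16(W), which is W → L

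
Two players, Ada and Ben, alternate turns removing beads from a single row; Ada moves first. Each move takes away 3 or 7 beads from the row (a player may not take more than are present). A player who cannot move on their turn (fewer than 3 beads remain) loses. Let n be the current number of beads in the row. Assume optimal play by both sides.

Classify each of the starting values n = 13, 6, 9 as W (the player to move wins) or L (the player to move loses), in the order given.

13: W, 6: L, 9: W

Classify positions by backward induction: terminal positions (no move available) are L. From any other position, the mover wins iff some move reaches an L.
n=0: no move → L
n=1: no move → L
n=2: no move → L
n=3: can move to 0, which is L ⇒ W
n=4: can move to 1, which is L ⇒ W
n=5: can move to 2, which is L ⇒ W
n=6: the only move is to 3(W), a W ⇒ L
n=7: can move to 0, which is L ⇒ W
n=8: can move to 1, which is L ⇒ W
n=9: can move to 6, which is L ⇒ W
n=10: moves to 7(W), 3(W); every one is W ⇒ L
n=11: moves to 8(W), 4(W); every one is W ⇒ L
n=12: moves to 9(W), 5(W); every one is W ⇒ L
n=13: can move to 10, which is L ⇒ W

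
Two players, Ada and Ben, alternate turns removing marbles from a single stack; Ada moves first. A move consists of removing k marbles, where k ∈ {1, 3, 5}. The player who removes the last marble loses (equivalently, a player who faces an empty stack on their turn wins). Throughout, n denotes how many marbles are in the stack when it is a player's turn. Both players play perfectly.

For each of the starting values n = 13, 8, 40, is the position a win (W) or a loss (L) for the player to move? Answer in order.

13: L, 8: W, 40: W

Work bottom-up. With no move the player to move wins. Otherwise the position is W if at least one move leads to an L position for the opponent, and L if every move leads to a W.
n=0: no move; the opponent has just taken the last marble and therefore loses → W
n=1: L (sole option 0(W) is W)
n=2: W (go to 1, an L position)
n=3: L (options 2(W), 0(W) are all W)
n=4: W (go to 3, an L position)
n=5: L (options 4(W), 2(W), 0(W) are all W)
n=6: W (go to 5, an L position)
n=7: L (options 6(W), 4(W), 2(W) are all W)
n=8: W (go to 7, an L position)
n=9: L (options 8(W), 6(W), 4(W) are all W)
n=10: W (go to 9, an L position)
n=11: L (options 10(W), 8(W), 6(W) are all W)
n=12: W (go to 11, an L position)
n=13: L (options 12(W), 10(W), 8(W) are all W)
n=14: W (go to 13, an L position)
n=15: L (options 14(W), 12(W), 10(W) are all W)
n=16: W (go to 15, an L position)
n=17: L (options 16(W), 14(W), 12(W) are all W)
n=18: W (go to 17, an L position)
n=19: L (options 18(W), 16(W), 14(W) are all W)
n=20: W (go to 19, an L position)
n=21: L (options 20(W), 18(W), 16(W) are all W)
n=22: W (go to 21, an L position)
n=23: L (options 22(W), 20(W), 18(W) are all W)
n=24: W (go to 23, an L position)
n=25: L (options 24(W), 22(W), 20(W) are all W)
n=26: W (go to 25, an L position)
n=27: L (options 26(W), 24(W), 22(W) are all W)
n=28: W (go to 27, an L position)
n=29: L (options 28(W), 26(W), 24(W) are all W)
n=30: W (go to 29, an L position)
n=31: L (options 30(W), 28(W), 26(W) are all W)
n=32: W (go to 31, an L position)
n=33: L (options 32(W), 30(W), 28(W) are all W)
n=34: W (go to 33, an L position)
n=35: L (options 34(W), 32(W), 30(W) are all W)
n=36: W (go to 35, an L position)
n=37: L (options 36(W), 34(W), 32(W) are all W)
n=38: W (go to 37, an L position)
n=39: L (options 38(W), 36(W), 34(W) are all W)
n=40: W (go to 39, an L position)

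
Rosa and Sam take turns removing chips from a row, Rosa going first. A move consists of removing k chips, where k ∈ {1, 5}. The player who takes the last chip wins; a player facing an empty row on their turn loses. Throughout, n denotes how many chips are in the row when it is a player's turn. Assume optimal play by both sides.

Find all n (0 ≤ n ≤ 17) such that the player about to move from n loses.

0, 2, 4, 6, 8, 10, 12, 14, 16

Compute win/loss labels from the base case upward. A position with no move is L. Any other position is W if it can reach an L in one move, else L.
n=0: no move → L
n=1: W (go to 0, an L position)
n=2: L (sole option 1(W) is W)
n=3: W (go to 2, an L position)
n=4: L (sole option 3(W) is W)
n=5: W (go to 4, an L position)
n=6: L (options 5(W), 1(W) are all W)
n=7: W (go to 6, an L position)
n=8: L (options 7(W), 3(W) are all W)
n=9: W (go to 8, an L position)
n=10: L (options 9(W), 5(W) are all W)
n=11: W (go to 10, an L position)
n=12: L (options 11(W), 7(W) are all W)
n=13: W (go to 12, an L position)
n=14: L (options 13(W), 9(W) are all W)
n=15: W (go to 14, an L position)
n=16: L (options 15(W), 11(W) are all W)
n=17: W (go to 16, an L position)
The losing starting values of n are exactly the entries labelled L in this table (9 of them).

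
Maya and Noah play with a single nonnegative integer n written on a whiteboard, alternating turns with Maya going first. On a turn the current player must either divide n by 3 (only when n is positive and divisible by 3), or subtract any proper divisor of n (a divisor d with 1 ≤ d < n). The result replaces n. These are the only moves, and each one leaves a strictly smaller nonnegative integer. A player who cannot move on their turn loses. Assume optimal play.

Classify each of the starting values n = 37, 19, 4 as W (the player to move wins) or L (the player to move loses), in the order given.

37: W, 19: L, 4: L

Use the standard recursion: the mover loses at a terminal position; elsewhere, the mover wins exactly when some move hands the opponent an L position.
n=0: no move → L
n=1: no move → L
n=2: reaches L-position 1 → W
n=3: reaches L-position 1 → W
n=4: only reaches 2(W), 3(W), all W → L
n=5: reaches L-position 4 → W
n=6: reaches L-position 4 → W
n=7: only reaches 6(W), which is W → L
n=8: reaches L-position 4 → W
n=9: only reaches 3(W), 6(W), 8(W), all W → L
n=10: reaches L-position 9 → W
n=11: only reaches 10(W), which is W → L
n=12: reaches L-position 4 → W
n=13: only reaches 12(W), which is W → L
n=14: reaches L-position 7 → W
n=15: only reaches 5(W), 10(W), 12(W), 14(W), all W → L
n=16: reaches L-position 15 → W
n=17: only reaches 16(W), which is W → L
n=18: reaches L-position 9 → W
n=19: only reaches 18(W), which is W → L
n=20: reaches L-position 15 → W
n=21: reaches L-position 7 → W
n=22: reaches L-position 11 → W
n=23: only reaches 22(W), which is W → L
n=24: reaches L-position 23 → W
n=25: only reaches 20(W), 24(W), all W → L
n=26: reaches L-position 13 → W
n=27: reaches L-position 9 → W
n=28: only reaches 14(W), 21(W), 24(W), 26(W), 27(W), all W → L
n=29: reaches L-position 28 → W
n=30: reaches L-position 15 → W
n=31: only reaches 30(W), which is W → L
n=32: reaches L-position 28 → W
n=33: reaches L-position 11 → W
n=34: reaches L-position 17 → W
n=35: reaches L-position 28 → W
n=36: only reaches 12(W), 18(W), 24(W), 27(W), 30(W), 32(W), 33(W), 34(W), 35(W), all W → L
n=37: reaches L-position 36 → W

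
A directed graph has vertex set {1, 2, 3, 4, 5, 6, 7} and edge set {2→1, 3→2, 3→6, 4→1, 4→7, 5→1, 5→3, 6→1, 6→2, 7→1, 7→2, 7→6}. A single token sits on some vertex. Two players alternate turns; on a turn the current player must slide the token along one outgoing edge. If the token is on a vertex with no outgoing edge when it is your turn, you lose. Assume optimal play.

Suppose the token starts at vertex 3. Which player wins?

Label each position W (a win for the player to move) or L (a loss). A position with no legal move is L; any other position is W exactly when some move reaches an L, and L when every move reaches a W.
Every edge goes from a vertex to one that appears earlier in the order 1, 2, 6, 3, 7, 4, 5, so processing vertices in that order labels each vertex after all of its successors.
1: no outgoing edge → L
2: can move to 1, which is L ⇒ W
6: can move to 1, which is L ⇒ W
3: moves to 6(W), 2(W); every one is W ⇒ L
7: can move to 1, which is L ⇒ W
4: can move to 1, which is L ⇒ W
5: can move to 3, which is L ⇒ W
Every move from 3 reaches a W position, so the mover loses.

The second player wins.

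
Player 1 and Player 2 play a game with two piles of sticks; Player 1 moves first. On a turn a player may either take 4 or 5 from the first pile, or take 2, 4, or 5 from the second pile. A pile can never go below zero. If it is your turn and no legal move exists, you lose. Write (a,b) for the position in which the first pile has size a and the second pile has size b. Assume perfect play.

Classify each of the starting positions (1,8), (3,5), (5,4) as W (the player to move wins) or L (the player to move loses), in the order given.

Use the standard recursion: the mover loses at a terminal position; elsewhere, the mover wins exactly when some move hands the opponent an L position.
No move ever increases a pile, so every position that can arise here has a ≤ 5 and b ≤ 8; it is enough to label the cells with 0 ≤ a ≤ 5 and 0 ≤ b ≤ 8.
Every move lowers a or b (never raises either), so fill the grid row by row in increasing a, and left to right within a row: each cell's successors are then already labelled.
      b=0  b=1  b=2  b=3  b=4  b=5  b=6  b=7  b=8
a=0:    L    L    W    W    W    W    W    L    L
a=1:    L    L    W    W    W    W    W    L    L
a=2:    L    L    W    W    W    W    W    L    L
a=3:    L    L    W    W    W    W    W    L    L
a=4:    W    W    L    L    W    W    W    W    W
a=5:    W    W    L    L    W    W    W    W    W
Cells with no legal move (terminal, hence L): (0,0), (0,1), (1,0), (1,1), (2,0), (2,1), (3,0), (3,1).
The remaining L cells, each justified by listing all of its moves:
(0,7): only reaches (0,5)(W), (0,3)(W), (0,2)(W), all W → L
(0,8): only reaches (0,6)(W), (0,4)(W), (0,3)(W), all W → L
(1,7): only reaches (1,5)(W), (1,3)(W), (1,2)(W), all W → L
(1,8): only reaches (1,6)(W), (1,4)(W), (1,3)(W), all W → L
(2,7): only reaches (2,5)(W), (2,3)(W), (2,2)(W), all W → L
(2,8): only reaches (2,6)(W), (2,4)(W), (2,3)(W), all W → L
(3,7): only reaches (3,5)(W), (3,3)(W), (3,2)(W), all W → L
(3,8): only reaches (3,6)(W), (3,4)(W), (3,3)(W), all W → L
(4,2): only reaches (0,2)(W), (4,0)(W), all W → L
(4,3): only reaches (0,3)(W), (4,1)(W), all W → L
(5,2): only reaches (1,2)(W), (0,2)(W), (5,0)(W), all W → L
(5,3): only reaches (1,3)(W), (0,3)(W), (5,1)(W), all W → L
Every other cell has at least one move into one of the L cells above, so it is W.
(1,8): one of the L cells justified above, so L
(3,5): the move to (3,1) reaches an L cell, so W
(5,4): the move to (5,2) reaches an L cell, so W

(1,8): L, (3,5): W, (5,4): W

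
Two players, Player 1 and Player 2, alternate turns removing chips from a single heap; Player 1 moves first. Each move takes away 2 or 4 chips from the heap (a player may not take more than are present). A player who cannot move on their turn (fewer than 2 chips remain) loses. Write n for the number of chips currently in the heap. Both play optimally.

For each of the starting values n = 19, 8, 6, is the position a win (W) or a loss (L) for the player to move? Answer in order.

19: L, 8: W, 6: L

Build the W/L table. Terminal = L. A non-terminal position is W if it has a move to some L; otherwise it is L.
n=0: no move → L
n=1: no move → L
n=2: W (go to 0, an L position)
n=3: W (go to 1, an L position)
n=4: W (go to 0, an L position)
n=5: W (go to 1, an L position)
n=6: L (options 4(W), 2(W) are all W)
n=7: L (options 5(W), 3(W) are all W)
n=8: W (go to 6, an L position)
n=9: W (go to 7, an L position)
n=10: W (go to 6, an L position)
n=11: W (go to 7, an L position)
n=12: L (options 10(W), 8(W) are all W)
n=13: L (options 11(W), 9(W) are all W)
n=14: W (go to 12, an L position)
n=15: W (go to 13, an L position)
n=16: W (go to 12, an L position)
n=17: W (go to 13, an L position)
n=18: L (options 16(W), 14(W) are all W)
n=19: L (options 17(W), 15(W) are all W)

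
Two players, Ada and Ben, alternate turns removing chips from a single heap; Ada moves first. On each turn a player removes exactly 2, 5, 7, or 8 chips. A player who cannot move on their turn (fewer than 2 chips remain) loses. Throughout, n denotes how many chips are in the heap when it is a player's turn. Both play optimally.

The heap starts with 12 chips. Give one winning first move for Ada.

Remove 2, leaving 10.

Use the standard recursion: the mover loses at a terminal position; elsewhere, the mover wins exactly when some move hands the opponent an L position.
n=0: no move → L
n=1: no move → L
n=2: W (go to 0, an L position)
n=3: W (go to 1, an L position)
n=4: L (sole option 2(W) is W)
n=5: W (go to 0, an L position)
n=6: W (go to 4, an L position)
n=7: W (go to 0, an L position)
n=8: W (go to 1, an L position)
n=9: W (go to 4, an L position)
n=10: L (options 8(W), 5(W), 3(W), 2(W) are all W)
n=11: W (go to 4, an L position)
n=12: W (go to 10, an L position)
From 12, the L positions reachable in one move are: 10, 4. Any move reaching one of these is winning.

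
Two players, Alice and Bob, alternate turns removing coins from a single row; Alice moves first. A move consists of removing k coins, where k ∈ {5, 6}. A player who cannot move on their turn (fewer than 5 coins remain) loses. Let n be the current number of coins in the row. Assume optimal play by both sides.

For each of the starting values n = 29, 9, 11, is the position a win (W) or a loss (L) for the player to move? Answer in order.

Label each position W (a win for the player to move) or L (a loss). A position with no legal move is L; any other position is W exactly when some move reaches an L, and L when every move reaches a W.
n=0: no move → L
n=1: no move → L
n=2: no move → L
n=3: no move → L
n=4: no move → L
n=5: →0(L), so W
n=6: →1(L), so W
n=7: →2(L), so W
n=8: →3(L), so W
n=9: →4(L), so W
n=10: →4(L), so W
n=11: →6(W), 5(W) — all W, so L
n=12: →7(W), 6(W) — all W, so L
n=13: →8(W), 7(W) — all W, so L
n=14: →9(W), 8(W) — all W, so L
n=15: →10(W), 9(W) — all W, so L
n=16: →11(L), so W
n=17: →12(L), so W
n=18: →13(L), so W
n=19: →14(L), so W
n=20: →15(L), so W
n=21: →15(L), so W
n=22: →17(W), 16(W) — all W, so L
n=23: →18(W), 17(W) — all W, so L
n=24: →19(W), 18(W) — all W, so L
n=25: →20(W), 19(W) — all W, so L
n=26: →21(W), 20(W) — all W, so L
n=27: →22(L), so W
n=28: →23(L), so W
n=29: →24(L), so W

29: W, 9: W, 11: L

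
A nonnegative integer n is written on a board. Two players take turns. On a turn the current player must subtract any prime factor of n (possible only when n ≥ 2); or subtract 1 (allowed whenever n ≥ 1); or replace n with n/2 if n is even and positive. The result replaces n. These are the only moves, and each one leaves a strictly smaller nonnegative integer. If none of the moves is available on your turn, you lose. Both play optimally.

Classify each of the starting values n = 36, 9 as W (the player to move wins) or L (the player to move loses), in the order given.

Label each position W (a win for the player to move) or L (a loss). A position with no legal move is L; any other position is W exactly when some move reaches an L, and L when every move reaches a W.
n=0: no move → L
n=1: can move to 0, which is L ⇒ W
n=2: can move to 0, which is L ⇒ W
n=3: can move to 0, which is L ⇒ W
n=4: moves to 2(W), 3(W); every one is W ⇒ L
n=5: can move to 0, which is L ⇒ W
n=6: can move to 4, which is L ⇒ W
n=7: can move to 0, which is L ⇒ W
n=8: can move to 4, which is L ⇒ W
n=9: moves to 6(W), 8(W); every one is W ⇒ L
n=10: can move to 9, which is L ⇒ W
n=11: can move to 0, which is L ⇒ W
n=12: can move to 9, which is L ⇒ W
n=13: can move to 0, which is L ⇒ W
n=14: moves to 7(W), 12(W), 13(W); every one is W ⇒ L
n=15: can move to 14, which is L ⇒ W
n=16: can move to 14, which is L ⇒ W
n=17: can move to 0, which is L ⇒ W
n=18: can move to 9, which is L ⇒ W
n=19: can move to 0, which is L ⇒ W
n=20: moves to 10(W), 15(W), 18(W), 19(W); every one is W ⇒ L
n=21: can move to 14, which is L ⇒ W
n=22: can move to 20, which is L ⇒ W
n=23: can move to 0, which is L ⇒ W
n=24: moves to 12(W), 21(W), 22(W), 23(W); every one is W ⇒ L
n=25: can move to 20, which is L ⇒ W
n=26: can move to 24, which is L ⇒ W
n=27: can move to 24, which is L ⇒ W
n=28: can move to 14, which is L ⇒ W
n=29: can move to 0, which is L ⇒ W
n=30: moves to 15(W), 25(W), 27(W), 28(W), 29(W); every one is W ⇒ L
n=31: can move to 0, which is L ⇒ W
n=32: can move to 30, which is L ⇒ W
n=33: can move to 30, which is L ⇒ W
n=34: moves to 17(W), 32(W), 33(W); every one is W ⇒ L
n=35: can move to 30, which is L ⇒ W
n=36: can move to 34, which is L ⇒ W

36: W, 9: L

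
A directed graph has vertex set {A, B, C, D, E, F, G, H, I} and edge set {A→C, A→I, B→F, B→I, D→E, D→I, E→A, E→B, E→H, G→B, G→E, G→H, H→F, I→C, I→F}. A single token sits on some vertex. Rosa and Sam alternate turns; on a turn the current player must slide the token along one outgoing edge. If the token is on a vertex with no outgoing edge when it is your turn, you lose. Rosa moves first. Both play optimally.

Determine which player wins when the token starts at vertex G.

Rosa wins.

Compute win/loss labels from the base case upward. A position with no move is L. Any other position is W if it can reach an L in one move, else L.
Every edge goes from a vertex to one that appears earlier in the order F, C, I, H, A, B, E, G, D, so processing vertices in that order labels each vertex after all of its successors.
F: no outgoing edge → L
C: no outgoing edge → L
I: →C(L), so W
H: →F(L), so W
A: →C(L), so W
B: →F(L), so W
E: →B(W), A(W), H(W) — all W, so L
G: →E(L), so W
D: →E(L), so W
The starting position G is W: Rosa should move to E, handing over an L position.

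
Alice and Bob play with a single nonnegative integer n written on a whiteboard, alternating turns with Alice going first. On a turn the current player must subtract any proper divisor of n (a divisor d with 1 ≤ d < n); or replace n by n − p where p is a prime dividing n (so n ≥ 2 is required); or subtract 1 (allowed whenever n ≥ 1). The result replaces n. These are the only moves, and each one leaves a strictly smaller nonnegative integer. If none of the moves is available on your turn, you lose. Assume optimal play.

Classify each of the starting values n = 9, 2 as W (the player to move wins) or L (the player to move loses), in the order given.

9: L, 2: W

Positions with no move are L. A position that does have a move is losing for the player to move precisely when every available move leads to a winning position for the opponent. Fill in the labels:
n=0: no move → L
n=1: W (go to 0, an L position)
n=2: W (go to 0, an L position)
n=3: W (go to 0, an L position)
n=4: L (options 2(W), 3(W) are all W)
n=5: W (go to 0, an L position)
n=6: W (go to 4, an L position)
n=7: W (go to 0, an L position)
n=8: W (go to 4, an L position)
n=9: L (options 6(W), 8(W) are all W)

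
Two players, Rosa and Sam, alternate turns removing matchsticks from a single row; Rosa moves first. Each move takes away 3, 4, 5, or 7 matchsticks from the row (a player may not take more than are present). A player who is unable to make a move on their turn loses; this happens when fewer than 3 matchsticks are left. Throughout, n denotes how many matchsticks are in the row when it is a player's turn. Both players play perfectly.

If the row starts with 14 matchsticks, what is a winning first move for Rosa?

Remove 3, leaving 11.

Work bottom-up. With no move the player to move loses. Otherwise the position is W if at least one move leads to an L position for the opponent, and L if every move leads to a W.
n=0: no move → L
n=1: no move → L
n=2: no move → L
n=3: can move to 0, which is L ⇒ W
n=4: can move to 1, which is L ⇒ W
n=5: can move to 2, which is L ⇒ W
n=6: can move to 2, which is L ⇒ W
n=7: can move to 2, which is L ⇒ W
n=8: can move to 1, which is L ⇒ W
n=9: can move to 2, which is L ⇒ W
n=10: moves to 7(W), 6(W), 5(W), 3(W); every one is W ⇒ L
n=11: moves to 8(W), 7(W), 6(W), 4(W); every one is W ⇒ L
n=12: moves to 9(W), 8(W), 7(W), 5(W); every one is W ⇒ L
n=13: can move to 10, which is L ⇒ W
n=14: can move to 11, which is L ⇒ W
From 14, the L positions reachable in one move are: 11, 10. Any move reaching one of these is winning.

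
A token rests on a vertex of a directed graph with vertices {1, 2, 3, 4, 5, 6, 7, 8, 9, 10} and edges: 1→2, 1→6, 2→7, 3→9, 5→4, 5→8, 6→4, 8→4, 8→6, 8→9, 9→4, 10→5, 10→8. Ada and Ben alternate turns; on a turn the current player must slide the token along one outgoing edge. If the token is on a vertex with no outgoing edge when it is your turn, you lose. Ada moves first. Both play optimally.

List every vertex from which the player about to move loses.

Label each position W (a win for the player to move) or L (a loss). A position with no legal move is L; any other position is W exactly when some move reaches an L, and L when every move reaches a W.
Every edge goes from a vertex to one that appears earlier in the order 4, 7, 6, 9, 8, 5, 2, 3, 10, 1, so processing vertices in that order labels each vertex after all of its successors.
4: no outgoing edge → L
7: no outgoing edge → L
6: reaches L-position 4 → W
9: reaches L-position 4 → W
8: reaches L-position 4 → W
5: reaches L-position 4 → W
2: reaches L-position 7 → W
3: only reaches 9(W), which is W → L
10: only reaches 5(W), 8(W), all W → L
1: only reaches 2(W), 6(W), all W → L
The losing starting vertices are exactly the entries labelled L in this table (5 of them).

1, 3, 4, 7, 10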